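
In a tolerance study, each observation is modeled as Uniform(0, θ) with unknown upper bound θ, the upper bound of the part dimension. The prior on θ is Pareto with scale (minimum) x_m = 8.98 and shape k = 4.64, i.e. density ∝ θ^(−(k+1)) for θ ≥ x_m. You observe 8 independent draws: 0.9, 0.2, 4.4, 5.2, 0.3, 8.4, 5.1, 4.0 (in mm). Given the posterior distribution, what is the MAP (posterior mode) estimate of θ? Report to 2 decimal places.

8.98

A Pareto(scale x_m, shape k) prior on the upper bound θ of Uniform(0, θ) is conjugate: posterior is Pareto(max(x_m, max xᵢ), k + n).
Sample maximum = 8.4; prior scale x_m = 8.98 → posterior scale = max = 8.98.
Posterior shape = 4.64 + 8 = 12.64.
The Pareto density is decreasing on [x_m, ∞), so the mode is x_m = 8.98.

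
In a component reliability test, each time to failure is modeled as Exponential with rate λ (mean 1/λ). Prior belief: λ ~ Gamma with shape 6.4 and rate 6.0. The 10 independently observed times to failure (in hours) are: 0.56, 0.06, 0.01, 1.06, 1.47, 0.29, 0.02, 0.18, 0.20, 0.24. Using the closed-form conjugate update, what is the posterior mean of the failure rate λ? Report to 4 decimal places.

With a Gamma(shape α, rate β) prior on the exponential rate λ, the posterior after n observations with total T = Σxᵢ is Gamma(α+n, β+T).
Sum of observations T = 4.09 hours; n = 10.
Posterior: Gamma(6.4+10, 6.0+4.09) = Gamma(16.4, 10.09).
Posterior mean of λ = α/β = 16.4/10.09 = 1.6254.

1.6254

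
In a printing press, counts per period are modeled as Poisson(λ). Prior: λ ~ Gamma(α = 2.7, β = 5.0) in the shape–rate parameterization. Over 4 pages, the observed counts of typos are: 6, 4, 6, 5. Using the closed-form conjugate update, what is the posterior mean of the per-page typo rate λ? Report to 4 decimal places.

2.6333

With a Gamma(shape α, rate β) prior, the Poisson likelihood is conjugate: the posterior is Gamma(α + ΣXᵢ, β + n).
Sum of counts S = 21 over n = 4 pages.
Posterior: Gamma(α+S, β+n) = Gamma(2.7+21, 5.0+4) = Gamma(23.7, 9.0).
Posterior mean = α/β = 23.7/9.0 = 2.6333.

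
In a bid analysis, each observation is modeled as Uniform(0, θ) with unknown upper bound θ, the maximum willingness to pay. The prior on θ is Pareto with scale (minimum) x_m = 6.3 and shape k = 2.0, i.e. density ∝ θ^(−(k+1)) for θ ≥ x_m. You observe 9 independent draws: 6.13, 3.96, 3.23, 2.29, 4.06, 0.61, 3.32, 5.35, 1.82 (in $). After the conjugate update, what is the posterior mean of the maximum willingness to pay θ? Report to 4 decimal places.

6.9300

A Pareto(scale x_m, shape k) prior on the upper bound θ of Uniform(0, θ) is conjugate: posterior is Pareto(max(x_m, max xᵢ), k + n).
Sample maximum = 6.13; prior scale x_m = 6.3 → posterior scale = max = 6.30.
Posterior shape = 2.0 + 9 = 11.0.
E[θ|data] = k·x_m/(k−1) = 11.0·6.30/10.0 = 6.9300.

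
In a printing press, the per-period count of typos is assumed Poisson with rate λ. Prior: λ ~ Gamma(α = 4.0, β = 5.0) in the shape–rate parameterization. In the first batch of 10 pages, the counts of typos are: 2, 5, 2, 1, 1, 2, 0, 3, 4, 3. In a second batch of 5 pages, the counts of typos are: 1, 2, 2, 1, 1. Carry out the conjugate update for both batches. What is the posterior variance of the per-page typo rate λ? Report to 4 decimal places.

0.0850

With a Gamma(shape α, rate β) prior, the Poisson likelihood is conjugate: the posterior is Gamma(α + ΣXᵢ, β + n).
Batch 1: sum of counts S = 23 over n = 10 pages.
After batch 1: Gamma(α+S, β+n) = Gamma(4.0+23, 5.0+10) = Gamma(27.0, 15.0).
Batch 2: sum of counts S = 7 over n = 5 pages.
After batch 2: Gamma(α+S, β+n) = Gamma(27.0+7, 15.0+5) = Gamma(34.0, 20.0).
Var = α/β² = 34.0/20.0² = 0.0850.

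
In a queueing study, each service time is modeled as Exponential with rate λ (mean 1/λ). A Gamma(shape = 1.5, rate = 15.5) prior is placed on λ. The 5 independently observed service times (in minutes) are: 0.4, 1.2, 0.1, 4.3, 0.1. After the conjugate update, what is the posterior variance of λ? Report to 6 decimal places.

0.013932

With a Gamma(shape α, rate β) prior on the exponential rate λ, the posterior after n observations with total T = Σxᵢ is Gamma(α+n, β+T).
Sum of observations T = 6.1 minutes; n = 5.
Posterior: Gamma(1.5+5, 15.5+6.1) = Gamma(6.5, 21.6).
Var = α/β² = 0.013932.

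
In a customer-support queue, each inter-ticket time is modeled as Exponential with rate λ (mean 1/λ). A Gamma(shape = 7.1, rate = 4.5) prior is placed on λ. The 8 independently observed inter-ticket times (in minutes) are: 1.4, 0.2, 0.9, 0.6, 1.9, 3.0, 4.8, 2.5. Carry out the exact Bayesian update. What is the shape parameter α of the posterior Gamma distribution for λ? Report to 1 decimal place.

15.1

With a Gamma(shape α, rate β) prior on the exponential rate λ, the posterior after n observations with total T = Σxᵢ is Gamma(α+n, β+T).
Sum of observations T = 15.3 minutes; n = 8.
Posterior: Gamma(7.1+8, 4.5+15.3) = Gamma(15.1, 19.8).
Posterior α = 15.1.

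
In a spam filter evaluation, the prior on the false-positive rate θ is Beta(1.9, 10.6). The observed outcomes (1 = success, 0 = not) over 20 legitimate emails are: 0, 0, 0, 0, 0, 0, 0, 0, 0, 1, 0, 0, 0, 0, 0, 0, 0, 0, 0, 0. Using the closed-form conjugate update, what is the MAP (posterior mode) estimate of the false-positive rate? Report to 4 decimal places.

0.0623

The Beta prior is conjugate to a Binomial/Bernoulli likelihood; the update adds successes to α and failures to β.
Posterior: Beta(α+k, β+n−k) = Beta(1.9+1, 10.6+19) = Beta(2.9, 29.6).
Mode of Beta(a,b) for a,b>1 is (a−1)/(a+b−2) = 1.9/30.5 = 0.0623.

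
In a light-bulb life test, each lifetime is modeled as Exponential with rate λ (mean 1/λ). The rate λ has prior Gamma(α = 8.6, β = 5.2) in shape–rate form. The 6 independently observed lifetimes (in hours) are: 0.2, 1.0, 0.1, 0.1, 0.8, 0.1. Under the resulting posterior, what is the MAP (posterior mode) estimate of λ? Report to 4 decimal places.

With a Gamma(shape α, rate β) prior on the exponential rate λ, the posterior after n observations with total T = Σxᵢ is Gamma(α+n, β+T).
Sum of observations T = 2.3 hours; n = 6.
Posterior: Gamma(8.6+6, 5.2+2.3) = Gamma(14.6, 7.5).
Mode = (α−1)/β = 1.8133.

1.8133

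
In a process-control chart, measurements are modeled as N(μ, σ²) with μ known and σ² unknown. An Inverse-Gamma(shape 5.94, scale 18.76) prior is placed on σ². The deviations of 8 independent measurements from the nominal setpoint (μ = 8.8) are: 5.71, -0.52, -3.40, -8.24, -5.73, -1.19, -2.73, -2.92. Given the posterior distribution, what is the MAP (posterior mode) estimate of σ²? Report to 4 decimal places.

9.1444

With known mean μ and an Inverse-Gamma(α, β) prior on σ², the Normal likelihood is conjugate: posterior is Inv-Gamma(α + n/2, β + Σ(xᵢ−μ)²/2).
Σ(xᵢ−μ)² = (5.71)² + (-0.52)² + (-3.40)² + (-8.24)² + (-5.73)² + (-1.19)² + (-2.73)² + (-2.92)² = 162.5604.
Posterior: Inv-Gamma(5.94 + 8/2, 18.76 + 162.5604/2) = Inv-Gamma(9.94, 100.04020).
Mode = β/(α+1) = 100.04020/10.94 = 9.1444.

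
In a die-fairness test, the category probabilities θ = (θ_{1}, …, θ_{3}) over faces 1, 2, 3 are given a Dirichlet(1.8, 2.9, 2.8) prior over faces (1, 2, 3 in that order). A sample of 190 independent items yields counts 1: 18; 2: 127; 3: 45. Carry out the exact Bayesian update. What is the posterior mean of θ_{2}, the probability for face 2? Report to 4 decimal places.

0.6577

The Dirichlet prior is conjugate to the Multinomial likelihood: each posterior αⱼ = prior αⱼ + observed count nⱼ.
Posterior concentration: (19.8, 129.9, 47.8), total = 197.5.
E[θ_{2}|data] = α_{2}/Σα = 129.9/197.5 = 0.6577.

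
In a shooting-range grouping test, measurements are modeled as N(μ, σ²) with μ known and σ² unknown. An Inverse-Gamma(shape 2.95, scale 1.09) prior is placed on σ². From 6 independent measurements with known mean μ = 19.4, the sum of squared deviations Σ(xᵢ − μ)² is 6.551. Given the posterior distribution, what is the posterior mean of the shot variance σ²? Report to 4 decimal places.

With known mean μ and an Inverse-Gamma(α, β) prior on σ², the Normal likelihood is conjugate: posterior is Inv-Gamma(α + n/2, β + Σ(xᵢ−μ)²/2).
Posterior: Inv-Gamma(2.95 + 6/2, 1.09 + 6.551/2) = Inv-Gamma(5.95, 4.3655).
E[σ²|data] = β/(α−1) = 4.3655/4.95 = 0.8819.

0.8819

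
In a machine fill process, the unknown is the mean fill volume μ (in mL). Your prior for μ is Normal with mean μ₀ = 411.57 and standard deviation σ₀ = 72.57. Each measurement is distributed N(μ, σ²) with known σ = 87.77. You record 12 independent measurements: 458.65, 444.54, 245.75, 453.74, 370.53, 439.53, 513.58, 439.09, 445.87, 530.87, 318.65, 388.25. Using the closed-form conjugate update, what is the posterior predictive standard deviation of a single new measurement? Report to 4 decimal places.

For Normal data with known variance σ², a Normal(μ₀, σ₀²) prior on μ is conjugate. Posterior precision = 1/σ₀² + n/σ²; posterior mean is the precision-weighted average of μ₀ and x̄.
σ₀² = 72.57² = 5266.4049, σ² = 87.77² = 7703.5729; σ² + n·σ₀² = 7703.5729 + 12·5266.4049 = 70900.4317.
Posterior precision = 1/σ₀² + n/σ² = 1/5266.4049 + 12/7703.5729 = (σ² + n·σ₀²)/(σ₀²σ²) = 70900.4317/(5266.4049·7703.5729); posterior variance σₙ² = σ₀²σ²/(σ² + n·σ₀²) = 5266.4049·7703.5729/70900.4317 = 572.212793.
Predictive variance for one new observation = σₙ² + σ² = 5266.4049·7703.5729/70900.4317 + 7703.5729 = σ²·(σ₀² + 70900.4317)/70900.4317 = 7703.5729·76166.8366/70900.4317 = 8275.785693; SD = √(7703.5729·76166.8366/70900.4317) = 90.9713.

90.9713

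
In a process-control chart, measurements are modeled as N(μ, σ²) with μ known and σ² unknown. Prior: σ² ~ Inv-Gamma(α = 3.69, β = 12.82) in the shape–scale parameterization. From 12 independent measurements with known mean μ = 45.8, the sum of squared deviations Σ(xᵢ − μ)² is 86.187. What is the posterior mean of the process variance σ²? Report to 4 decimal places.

6.4342

With known mean μ and an Inverse-Gamma(α, β) prior on σ², the Normal likelihood is conjugate: posterior is Inv-Gamma(α + n/2, β + Σ(xᵢ−μ)²/2).
Posterior: Inv-Gamma(3.69 + 12/2, 12.82 + 86.187/2) = Inv-Gamma(9.69, 55.9135).
E[σ²|data] = β/(α−1) = 55.9135/8.69 = 6.4342.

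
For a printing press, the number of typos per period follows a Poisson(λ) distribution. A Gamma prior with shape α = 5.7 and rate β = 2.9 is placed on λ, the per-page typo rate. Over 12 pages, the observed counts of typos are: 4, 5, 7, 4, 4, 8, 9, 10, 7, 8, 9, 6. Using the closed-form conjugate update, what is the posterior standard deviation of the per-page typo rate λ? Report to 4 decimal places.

0.6249

With a Gamma(shape α, rate β) prior, the Poisson likelihood is conjugate: the posterior is Gamma(α + ΣXᵢ, β + n).
Sum of counts S = 81 over n = 12 pages.
Posterior: Gamma(α+S, β+n) = Gamma(5.7+81, 2.9+12) = Gamma(86.7, 14.9).
SD = √α/β = √86.7/14.9 = 0.6249.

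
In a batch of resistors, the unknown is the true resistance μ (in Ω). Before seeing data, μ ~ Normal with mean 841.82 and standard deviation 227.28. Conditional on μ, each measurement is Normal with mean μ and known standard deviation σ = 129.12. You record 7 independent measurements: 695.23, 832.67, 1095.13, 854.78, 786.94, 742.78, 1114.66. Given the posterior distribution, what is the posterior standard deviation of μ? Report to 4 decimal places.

For Normal data with known variance σ², a Normal(μ₀, σ₀²) prior on μ is conjugate. Posterior precision = 1/σ₀² + n/σ²; posterior mean is the precision-weighted average of μ₀ and x̄.
σ₀² = 227.28² = 51656.1984, σ² = 129.12² = 16671.9744; σ² + n·σ₀² = 16671.9744 + 7·51656.1984 = 378265.3632.
Posterior precision = 1/σ₀² + n/σ² = 1/51656.1984 + 7/16671.9744 = (σ² + n·σ₀²)/(σ₀²σ²) = 378265.3632/(51656.1984·16671.9744); posterior variance σₙ² = σ₀²σ²/(σ² + n·σ₀²) = 51656.1984·16671.9744/378265.3632 = 2276.737183.
Posterior SD = √σₙ² = √(51656.1984·16671.9744/378265.3632) = 47.7152.

47.7152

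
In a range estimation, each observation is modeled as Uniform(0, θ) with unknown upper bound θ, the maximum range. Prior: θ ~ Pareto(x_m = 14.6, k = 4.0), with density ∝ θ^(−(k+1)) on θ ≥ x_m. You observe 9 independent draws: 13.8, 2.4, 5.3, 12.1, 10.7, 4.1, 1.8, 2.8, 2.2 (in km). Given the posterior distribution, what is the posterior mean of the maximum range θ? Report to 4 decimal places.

A Pareto(scale x_m, shape k) prior on the upper bound θ of Uniform(0, θ) is conjugate: posterior is Pareto(max(x_m, max xᵢ), k + n).
Sample maximum = 13.8; prior scale x_m = 14.6 → posterior scale = max = 14.6.
Posterior shape = 4.0 + 9 = 13.0.
E[θ|data] = k·x_m/(k−1) = 13.0·14.6/12.0 = 15.8167.

15.8167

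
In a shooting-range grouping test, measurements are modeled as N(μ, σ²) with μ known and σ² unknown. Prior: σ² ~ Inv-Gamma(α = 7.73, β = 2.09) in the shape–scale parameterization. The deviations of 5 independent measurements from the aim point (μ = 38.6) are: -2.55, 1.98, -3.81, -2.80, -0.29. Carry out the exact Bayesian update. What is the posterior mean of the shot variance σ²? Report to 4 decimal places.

With known mean μ and an Inverse-Gamma(α, β) prior on σ², the Normal likelihood is conjugate: posterior is Inv-Gamma(α + n/2, β + Σ(xᵢ−μ)²/2).
Σ(xᵢ−μ)² = (-2.55)² + (1.98)² + (-3.81)² + (-2.80)² + (-0.29)² = 32.8631.
Posterior: Inv-Gamma(7.73 + 5/2, 2.09 + 32.8631/2) = Inv-Gamma(10.23, 18.52155).
E[σ²|data] = β/(α−1) = 18.52155/9.23 = 2.0067.

2.0067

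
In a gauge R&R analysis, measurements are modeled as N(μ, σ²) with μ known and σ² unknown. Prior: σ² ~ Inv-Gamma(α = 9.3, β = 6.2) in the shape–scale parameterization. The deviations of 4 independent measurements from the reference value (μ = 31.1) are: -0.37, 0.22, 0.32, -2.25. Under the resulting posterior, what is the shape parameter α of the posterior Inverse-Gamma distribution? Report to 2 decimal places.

11.30

With known mean μ and an Inverse-Gamma(α, β) prior on σ², the Normal likelihood is conjugate: posterior is Inv-Gamma(α + n/2, β + Σ(xᵢ−μ)²/2).
Σ(xᵢ−μ)² = (-0.37)² + (0.22)² + (0.32)² + (-2.25)² = 5.3502.
Posterior: Inv-Gamma(9.3 + 4/2, 6.2 + 5.3502/2) = Inv-Gamma(11.30, 8.87510).
Posterior α = 11.30.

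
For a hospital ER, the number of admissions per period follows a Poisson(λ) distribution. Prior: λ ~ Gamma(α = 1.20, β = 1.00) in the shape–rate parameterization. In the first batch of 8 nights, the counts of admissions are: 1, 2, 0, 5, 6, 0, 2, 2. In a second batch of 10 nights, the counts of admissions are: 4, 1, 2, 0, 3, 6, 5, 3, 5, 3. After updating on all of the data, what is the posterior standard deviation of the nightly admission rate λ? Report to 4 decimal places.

0.3766

With a Gamma(shape α, rate β) prior, the Poisson likelihood is conjugate: the posterior is Gamma(α + ΣXᵢ, β + n).
Batch 1: sum of counts S = 18 over n = 8 nights.
After batch 1: Gamma(α+S, β+n) = Gamma(1.20+18, 1.00+8) = Gamma(19.20, 9.00).
Batch 2: sum of counts S = 32 over n = 10 nights.
After batch 2: Gamma(α+S, β+n) = Gamma(19.20+32, 9.00+10) = Gamma(51.20, 19.00).
SD = √α/β = √51.20/19.00 = 0.3766.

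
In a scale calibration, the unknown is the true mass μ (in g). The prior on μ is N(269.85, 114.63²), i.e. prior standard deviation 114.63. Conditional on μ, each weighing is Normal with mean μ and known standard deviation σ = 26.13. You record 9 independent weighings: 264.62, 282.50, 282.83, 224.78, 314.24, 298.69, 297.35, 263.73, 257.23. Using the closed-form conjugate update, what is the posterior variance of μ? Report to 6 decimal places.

For Normal data with known variance σ², a Normal(μ₀, σ₀²) prior on μ is conjugate. Posterior precision = 1/σ₀² + n/σ²; posterior mean is the precision-weighted average of μ₀ and x̄.
σ₀² = 114.63² = 13140.0369, σ² = 26.13² = 682.7769; σ² + n·σ₀² = 682.7769 + 9·13140.0369 = 118943.109.
Posterior precision = 1/σ₀² + n/σ² = 1/13140.0369 + 9/682.7769 = (σ² + n·σ₀²)/(σ₀²σ²) = 118943.109/(13140.0369·682.7769); posterior variance σₙ² = σ₀²σ²/(σ² + n·σ₀²) = 13140.0369·682.7769/118943.109 = 75.428612.

75.428612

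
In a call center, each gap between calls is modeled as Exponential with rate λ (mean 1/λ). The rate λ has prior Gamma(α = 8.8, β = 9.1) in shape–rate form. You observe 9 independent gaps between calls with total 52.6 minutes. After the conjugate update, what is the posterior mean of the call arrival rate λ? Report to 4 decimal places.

0.2885

With a Gamma(shape α, rate β) prior on the exponential rate λ, the posterior after n observations with total T = Σxᵢ is Gamma(α+n, β+T).
Posterior: Gamma(8.8+9, 9.1+52.6) = Gamma(17.8, 61.7).
Posterior mean of λ = α/β = 17.8/61.7 = 0.2885.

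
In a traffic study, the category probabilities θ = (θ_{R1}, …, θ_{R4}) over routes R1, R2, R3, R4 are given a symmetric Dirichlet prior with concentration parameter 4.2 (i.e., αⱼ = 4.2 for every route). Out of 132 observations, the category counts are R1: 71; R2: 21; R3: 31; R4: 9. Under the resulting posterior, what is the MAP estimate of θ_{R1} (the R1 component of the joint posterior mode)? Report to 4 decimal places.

0.5124

The Dirichlet prior is conjugate to the Multinomial likelihood: each posterior αⱼ = prior αⱼ + observed count nⱼ.
Posterior concentration: (75.2, 25.2, 35.2, 13.2), total = 148.8.
Joint mode component: (α_{R1}−1)/(Σα−K) = 74.2/144.8 = 0.5124.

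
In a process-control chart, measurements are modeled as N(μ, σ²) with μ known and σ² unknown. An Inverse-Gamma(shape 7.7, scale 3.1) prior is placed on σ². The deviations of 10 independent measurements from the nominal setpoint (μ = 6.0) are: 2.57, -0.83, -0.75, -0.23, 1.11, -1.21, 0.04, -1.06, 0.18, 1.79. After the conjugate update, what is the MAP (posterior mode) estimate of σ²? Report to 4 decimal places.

0.7725

With known mean μ and an Inverse-Gamma(α, β) prior on σ², the Normal likelihood is conjugate: posterior is Inv-Gamma(α + n/2, β + Σ(xᵢ−μ)²/2).
Σ(xᵢ−μ)² = (2.57)² + (-0.83)² + (-0.75)² + (-0.23)² + (1.11)² + (-1.21)² + (0.04)² + (-1.06)² + (0.18)² + (1.79)² = 14.9671.
Posterior: Inv-Gamma(7.7 + 10/2, 3.1 + 14.9671/2) = Inv-Gamma(12.70, 10.58355).
Mode = β/(α+1) = 10.58355/13.70 = 0.7725.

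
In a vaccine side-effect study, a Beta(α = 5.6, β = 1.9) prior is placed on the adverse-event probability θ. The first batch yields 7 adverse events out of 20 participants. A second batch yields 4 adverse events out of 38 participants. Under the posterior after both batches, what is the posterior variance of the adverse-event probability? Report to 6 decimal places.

0.002845

The Beta prior is conjugate to a Binomial/Bernoulli likelihood; the update adds successes to α and failures to β.
After batch 1: Beta(5.6+7, 1.9+13) = Beta(12.6, 14.9).
After batch 2: Beta(12.6+4, 14.9+34) = Beta(16.6, 48.9).
Var = αβ/((α+β)²(α+β+1)) = 16.6·48.9/(65.5²·66.5) = 0.002845.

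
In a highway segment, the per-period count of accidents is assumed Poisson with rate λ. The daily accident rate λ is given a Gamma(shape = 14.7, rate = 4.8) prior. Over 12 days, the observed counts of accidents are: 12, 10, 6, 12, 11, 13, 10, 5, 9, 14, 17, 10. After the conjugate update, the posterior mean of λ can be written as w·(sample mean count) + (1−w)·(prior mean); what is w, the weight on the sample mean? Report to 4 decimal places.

0.7143

With a Gamma(shape α, rate β) prior, the Poisson likelihood is conjugate: the posterior is Gamma(α + ΣXᵢ, β + n).
Posterior mean = (α₀+S)/(β₀+n) = [n/(β₀+n)]·(S/n) + [β₀/(β₀+n)]·(α₀/β₀), so only n and β₀ enter the weight.
Weight on data w = n/(β₀+n) = 12/(4.8+12) = 12/16.8 = 0.7143.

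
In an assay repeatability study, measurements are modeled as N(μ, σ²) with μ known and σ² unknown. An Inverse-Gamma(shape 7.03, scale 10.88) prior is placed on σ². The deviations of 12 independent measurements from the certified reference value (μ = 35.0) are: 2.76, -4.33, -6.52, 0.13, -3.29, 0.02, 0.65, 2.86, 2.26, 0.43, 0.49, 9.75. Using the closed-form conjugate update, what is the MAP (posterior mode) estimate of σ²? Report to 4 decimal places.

7.5080

With known mean μ and an Inverse-Gamma(α, β) prior on σ², the Normal likelihood is conjugate: posterior is Inv-Gamma(α + n/2, β + Σ(xᵢ−μ)²/2).
Σ(xᵢ−μ)² = (2.76)² + (-4.33)² + (-6.52)² + (0.13)² + (-3.29)² + (0.02)² + (0.65)² + (2.86)² + (2.26)² + (0.43)² + (0.49)² + (9.75)² = 188.9155.
Posterior: Inv-Gamma(7.03 + 12/2, 10.88 + 188.9155/2) = Inv-Gamma(13.03, 105.33775).
Mode = β/(α+1) = 105.33775/14.03 = 7.5080.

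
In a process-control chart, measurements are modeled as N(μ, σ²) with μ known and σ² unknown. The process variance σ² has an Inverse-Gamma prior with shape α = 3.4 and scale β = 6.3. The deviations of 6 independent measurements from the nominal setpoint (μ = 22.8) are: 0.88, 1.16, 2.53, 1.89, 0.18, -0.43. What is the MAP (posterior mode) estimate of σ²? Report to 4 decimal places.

1.6831

With known mean μ and an Inverse-Gamma(α, β) prior on σ², the Normal likelihood is conjugate: posterior is Inv-Gamma(α + n/2, β + Σ(xᵢ−μ)²/2).
Σ(xᵢ−μ)² = (0.88)² + (1.16)² + (2.53)² + (1.89)² + (0.18)² + (-0.43)² = 12.3103.
Posterior: Inv-Gamma(3.4 + 6/2, 6.3 + 12.3103/2) = Inv-Gamma(6.40, 12.45515).
Mode = β/(α+1) = 12.45515/7.40 = 1.6831.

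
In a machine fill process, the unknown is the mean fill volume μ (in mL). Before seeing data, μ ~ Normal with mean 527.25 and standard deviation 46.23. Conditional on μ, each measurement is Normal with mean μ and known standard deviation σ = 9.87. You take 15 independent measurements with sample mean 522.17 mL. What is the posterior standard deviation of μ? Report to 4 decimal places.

2.5446

For Normal data with known variance σ², a Normal(μ₀, σ₀²) prior on μ is conjugate. Posterior precision = 1/σ₀² + n/σ²; posterior mean is the precision-weighted average of μ₀ and x̄.
σ₀² = 46.23² = 2137.2129, σ² = 9.87² = 97.4169; σ² + n·σ₀² = 97.4169 + 15·2137.2129 = 32155.6104.
Posterior precision = 1/σ₀² + n/σ² = 1/2137.2129 + 15/97.4169 = (σ² + n·σ₀²)/(σ₀²σ²) = 32155.6104/(2137.2129·97.4169); posterior variance σₙ² = σ₀²σ²/(σ² + n·σ₀²) = 2137.2129·97.4169/32155.6104 = 6.474785.
Posterior SD = √σₙ² = √(2137.2129·97.4169/32155.6104) = 2.5446.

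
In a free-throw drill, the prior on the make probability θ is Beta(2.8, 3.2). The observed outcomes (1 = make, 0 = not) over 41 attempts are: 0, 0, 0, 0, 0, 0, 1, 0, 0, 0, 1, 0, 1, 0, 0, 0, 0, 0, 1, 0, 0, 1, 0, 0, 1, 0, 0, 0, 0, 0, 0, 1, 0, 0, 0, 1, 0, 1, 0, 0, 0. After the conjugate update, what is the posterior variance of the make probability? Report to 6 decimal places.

0.003917

The Beta prior is conjugate to a Binomial/Bernoulli likelihood; the update adds successes to α and failures to β.
Posterior: Beta(α+k, β+n−k) = Beta(2.8+9, 3.2+32) = Beta(11.8, 35.2).
Var = αβ/((α+β)²(α+β+1)) = 11.8·35.2/(47.0²·48.0) = 0.003917.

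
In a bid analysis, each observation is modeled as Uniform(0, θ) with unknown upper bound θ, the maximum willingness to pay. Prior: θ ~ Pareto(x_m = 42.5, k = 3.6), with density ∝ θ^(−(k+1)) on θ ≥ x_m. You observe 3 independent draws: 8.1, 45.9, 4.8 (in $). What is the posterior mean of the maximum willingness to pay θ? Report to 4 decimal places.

A Pareto(scale x_m, shape k) prior on the upper bound θ of Uniform(0, θ) is conjugate: posterior is Pareto(max(x_m, max xᵢ), k + n).
Sample maximum = 45.9; prior scale x_m = 42.5 → posterior scale = max = 45.9.
Posterior shape = 3.6 + 3 = 6.6.
E[θ|data] = k·x_m/(k−1) = 6.6·45.9/5.6 = 54.0964.

54.0964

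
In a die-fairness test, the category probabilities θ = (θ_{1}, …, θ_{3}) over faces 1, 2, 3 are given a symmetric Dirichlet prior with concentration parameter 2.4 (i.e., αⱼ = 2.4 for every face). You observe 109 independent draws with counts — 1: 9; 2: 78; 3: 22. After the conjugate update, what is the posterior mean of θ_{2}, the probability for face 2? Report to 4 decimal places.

0.6919

The Dirichlet prior is conjugate to the Multinomial likelihood: each posterior αⱼ = prior αⱼ + observed count nⱼ.
Posterior concentration: (11.4, 80.4, 24.4), total = 116.2.
E[θ_{2}|data] = α_{2}/Σα = 80.4/116.2 = 0.6919.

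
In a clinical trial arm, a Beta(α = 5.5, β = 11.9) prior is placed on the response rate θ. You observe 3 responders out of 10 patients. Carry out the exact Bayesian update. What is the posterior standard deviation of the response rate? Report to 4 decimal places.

The Beta prior is conjugate to a Binomial/Bernoulli likelihood; the update adds successes to α and failures to β.
Posterior: Beta(α+k, β+n−k) = Beta(5.5+3, 11.9+7) = Beta(8.5, 18.9).
Var = αβ/((α+β)²(α+β+1)) = 8.5·18.9/(27.4²·28.4) = 0.00753462; SD = √0.00753462 = 0.0868.

0.0868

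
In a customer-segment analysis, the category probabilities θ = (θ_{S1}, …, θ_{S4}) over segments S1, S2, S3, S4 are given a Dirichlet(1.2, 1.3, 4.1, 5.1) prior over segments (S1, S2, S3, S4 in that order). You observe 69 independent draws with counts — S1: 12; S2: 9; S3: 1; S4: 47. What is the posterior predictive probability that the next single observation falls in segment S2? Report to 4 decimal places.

The Dirichlet prior is conjugate to the Multinomial likelihood: each posterior αⱼ = prior αⱼ + observed count nⱼ.
Posterior concentration: (13.2, 10.3, 5.1, 52.1), total = 80.7.
P(next = S2 | data) = α_{S2}/Σα = 0.1276.

0.1276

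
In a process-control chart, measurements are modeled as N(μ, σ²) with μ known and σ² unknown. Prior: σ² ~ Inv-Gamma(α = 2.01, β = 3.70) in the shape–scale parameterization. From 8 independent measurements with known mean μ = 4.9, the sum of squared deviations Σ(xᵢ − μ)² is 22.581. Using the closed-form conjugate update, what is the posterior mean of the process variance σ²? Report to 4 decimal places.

With known mean μ and an Inverse-Gamma(α, β) prior on σ², the Normal likelihood is conjugate: posterior is Inv-Gamma(α + n/2, β + Σ(xᵢ−μ)²/2).
Posterior: Inv-Gamma(2.01 + 8/2, 3.70 + 22.581/2) = Inv-Gamma(6.01, 14.9905).
E[σ²|data] = β/(α−1) = 14.9905/5.01 = 2.9921.

2.9921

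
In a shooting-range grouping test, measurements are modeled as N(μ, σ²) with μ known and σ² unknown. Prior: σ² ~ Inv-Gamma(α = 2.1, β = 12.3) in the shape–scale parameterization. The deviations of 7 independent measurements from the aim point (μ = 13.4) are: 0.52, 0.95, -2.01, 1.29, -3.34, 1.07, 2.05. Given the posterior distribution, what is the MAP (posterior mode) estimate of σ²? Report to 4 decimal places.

With known mean μ and an Inverse-Gamma(α, β) prior on σ², the Normal likelihood is conjugate: posterior is Inv-Gamma(α + n/2, β + Σ(xᵢ−μ)²/2).
Σ(xᵢ−μ)² = (0.52)² + (0.95)² + (-2.01)² + (1.29)² + (-3.34)² + (1.07)² + (2.05)² = 23.3801.
Posterior: Inv-Gamma(2.1 + 7/2, 12.3 + 23.3801/2) = Inv-Gamma(5.60, 23.99005).
Mode = β/(α+1) = 23.99005/6.60 = 3.6349.

3.6349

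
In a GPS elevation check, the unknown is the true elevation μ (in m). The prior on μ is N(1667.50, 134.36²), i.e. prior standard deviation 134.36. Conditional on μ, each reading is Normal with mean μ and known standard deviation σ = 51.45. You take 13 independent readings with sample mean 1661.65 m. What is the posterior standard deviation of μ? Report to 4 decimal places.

14.1899

For Normal data with known variance σ², a Normal(μ₀, σ₀²) prior on μ is conjugate. Posterior precision = 1/σ₀² + n/σ²; posterior mean is the precision-weighted average of μ₀ and x̄.
σ₀² = 134.36² = 18052.6096, σ² = 51.45² = 2647.1025; σ² + n·σ₀² = 2647.1025 + 13·18052.6096 = 237331.0273.
Posterior precision = 1/σ₀² + n/σ² = 1/18052.6096 + 13/2647.1025 = (σ² + n·σ₀²)/(σ₀²σ²) = 237331.0273/(18052.6096·2647.1025); posterior variance σₙ² = σ₀²σ²/(σ² + n·σ₀²) = 18052.6096·2647.1025/237331.0273 = 201.352131.
Posterior SD = √σₙ² = √(18052.6096·2647.1025/237331.0273) = 14.1899.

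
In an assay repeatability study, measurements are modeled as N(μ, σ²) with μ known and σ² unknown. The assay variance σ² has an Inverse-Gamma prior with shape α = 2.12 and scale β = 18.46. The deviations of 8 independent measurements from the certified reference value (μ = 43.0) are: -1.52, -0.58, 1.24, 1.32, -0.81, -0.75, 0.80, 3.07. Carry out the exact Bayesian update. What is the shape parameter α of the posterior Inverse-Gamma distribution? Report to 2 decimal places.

6.12

With known mean μ and an Inverse-Gamma(α, β) prior on σ², the Normal likelihood is conjugate: posterior is Inv-Gamma(α + n/2, β + Σ(xᵢ−μ)²/2).
Σ(xᵢ−μ)² = (-1.52)² + (-0.58)² + (1.24)² + (1.32)² + (-0.81)² + (-0.75)² + (0.80)² + (3.07)² = 17.2103.
Posterior: Inv-Gamma(2.12 + 8/2, 18.46 + 17.2103/2) = Inv-Gamma(6.12, 27.06515).
Posterior α = 6.12.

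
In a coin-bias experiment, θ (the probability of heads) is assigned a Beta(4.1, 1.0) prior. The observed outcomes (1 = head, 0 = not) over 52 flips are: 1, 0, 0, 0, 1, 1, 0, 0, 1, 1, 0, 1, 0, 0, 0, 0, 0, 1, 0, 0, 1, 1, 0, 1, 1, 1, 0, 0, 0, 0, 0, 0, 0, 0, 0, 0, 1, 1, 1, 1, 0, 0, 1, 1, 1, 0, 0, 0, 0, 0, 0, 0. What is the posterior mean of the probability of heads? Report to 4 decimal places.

0.4046

The Beta prior is conjugate to a Binomial/Bernoulli likelihood; the update adds successes to α and failures to β.
Posterior: Beta(α+k, β+n−k) = Beta(4.1+19, 1.0+33) = Beta(23.1, 34.0).
Posterior mean = α/(α+β) = 23.1/57.1 = 0.4046.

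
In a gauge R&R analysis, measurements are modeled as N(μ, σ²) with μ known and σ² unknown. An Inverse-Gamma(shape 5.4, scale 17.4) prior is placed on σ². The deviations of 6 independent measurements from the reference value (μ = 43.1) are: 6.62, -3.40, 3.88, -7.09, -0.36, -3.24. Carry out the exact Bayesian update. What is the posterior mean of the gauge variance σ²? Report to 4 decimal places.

11.2253

With known mean μ and an Inverse-Gamma(α, β) prior on σ², the Normal likelihood is conjugate: posterior is Inv-Gamma(α + n/2, β + Σ(xᵢ−μ)²/2).
Σ(xᵢ−μ)² = (6.62)² + (-3.40)² + (3.88)² + (-7.09)² + (-0.36)² + (-3.24)² = 131.3341.
Posterior: Inv-Gamma(5.4 + 6/2, 17.4 + 131.3341/2) = Inv-Gamma(8.40, 83.06705).
E[σ²|data] = β/(α−1) = 83.06705/7.40 = 11.2253.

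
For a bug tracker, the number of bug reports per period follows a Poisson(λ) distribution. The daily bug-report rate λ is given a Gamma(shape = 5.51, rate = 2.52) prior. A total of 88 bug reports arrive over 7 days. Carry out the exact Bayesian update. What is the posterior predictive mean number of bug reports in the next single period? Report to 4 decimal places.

With a Gamma(shape α, rate β) prior, the Poisson likelihood is conjugate: the posterior is Gamma(α + ΣXᵢ, β + n).
Posterior: Gamma(α+S, β+n) = Gamma(5.51+88, 2.52+7) = Gamma(93.51, 9.52).
The predictive distribution for one future period is NegBinom with mean α/β = 9.8225.

9.8225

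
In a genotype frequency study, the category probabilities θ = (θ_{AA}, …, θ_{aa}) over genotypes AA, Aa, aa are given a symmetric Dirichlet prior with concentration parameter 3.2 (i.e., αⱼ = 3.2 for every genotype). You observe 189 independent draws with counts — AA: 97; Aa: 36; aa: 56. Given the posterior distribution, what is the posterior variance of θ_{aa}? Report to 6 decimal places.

The Dirichlet prior is conjugate to the Multinomial likelihood: each posterior αⱼ = prior αⱼ + observed count nⱼ.
Posterior concentration: (100.2, 39.2, 59.2), total = 198.6.
Var[θ_j] = α_j(Σα−α_j)/((Σα)²(Σα+1)) = 59.2·139.4/(198.6²·199.6) = 0.001048.

0.001048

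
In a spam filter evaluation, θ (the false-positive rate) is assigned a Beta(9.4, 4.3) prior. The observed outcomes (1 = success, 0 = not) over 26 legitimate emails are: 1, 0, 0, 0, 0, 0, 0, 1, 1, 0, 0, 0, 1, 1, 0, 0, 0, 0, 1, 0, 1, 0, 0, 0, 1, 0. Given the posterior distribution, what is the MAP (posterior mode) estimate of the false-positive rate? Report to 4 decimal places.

The Beta prior is conjugate to a Binomial/Bernoulli likelihood; the update adds successes to α and failures to β.
Posterior: Beta(α+k, β+n−k) = Beta(9.4+8, 4.3+18) = Beta(17.4, 22.3).
Mode of Beta(a,b) for a,b>1 is (a−1)/(a+b−2) = 16.4/37.7 = 0.4350.

0.4350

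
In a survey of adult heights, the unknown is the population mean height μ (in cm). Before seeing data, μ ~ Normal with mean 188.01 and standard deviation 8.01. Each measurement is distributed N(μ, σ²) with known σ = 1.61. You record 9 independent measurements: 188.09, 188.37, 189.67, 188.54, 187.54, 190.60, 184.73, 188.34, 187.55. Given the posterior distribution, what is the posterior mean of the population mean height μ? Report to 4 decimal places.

188.1582

For Normal data with known variance σ², a Normal(μ₀, σ₀²) prior on μ is conjugate. Posterior precision = 1/σ₀² + n/σ²; posterior mean is the precision-weighted average of μ₀ and x̄.
Σxᵢ = 188.09 + 188.37 + 189.67 + 188.54 + 187.54 + 190.60 + 184.73 + 188.34 + 187.55 = 1693.43, so n·x̄ = 1693.43.
σ₀² = 8.01² = 64.1601, σ² = 1.61² = 2.5921; σ² + n·σ₀² = 2.5921 + 9·64.1601 = 580.033.
Posterior mean = (μ₀/σ₀² + n·x̄/σ²)/(1/σ₀² + n/σ²) = (σ²·μ₀ + σ₀²·n·x̄)/(σ² + n·σ₀²) = (2.5921·188.01 + 64.1601·1693.43)/580.033 = 109137.978864/580.033 = 188.1582.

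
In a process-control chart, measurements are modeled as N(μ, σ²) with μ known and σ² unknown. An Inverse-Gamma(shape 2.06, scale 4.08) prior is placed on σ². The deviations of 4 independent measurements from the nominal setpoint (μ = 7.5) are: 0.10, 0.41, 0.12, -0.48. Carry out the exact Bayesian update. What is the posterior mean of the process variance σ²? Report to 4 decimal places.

1.4024

With known mean μ and an Inverse-Gamma(α, β) prior on σ², the Normal likelihood is conjugate: posterior is Inv-Gamma(α + n/2, β + Σ(xᵢ−μ)²/2).
Σ(xᵢ−μ)² = (0.10)² + (0.41)² + (0.12)² + (-0.48)² = 0.4229.
Posterior: Inv-Gamma(2.06 + 4/2, 4.08 + 0.4229/2) = Inv-Gamma(4.06, 4.29145).
E[σ²|data] = β/(α−1) = 4.29145/3.06 = 1.4024.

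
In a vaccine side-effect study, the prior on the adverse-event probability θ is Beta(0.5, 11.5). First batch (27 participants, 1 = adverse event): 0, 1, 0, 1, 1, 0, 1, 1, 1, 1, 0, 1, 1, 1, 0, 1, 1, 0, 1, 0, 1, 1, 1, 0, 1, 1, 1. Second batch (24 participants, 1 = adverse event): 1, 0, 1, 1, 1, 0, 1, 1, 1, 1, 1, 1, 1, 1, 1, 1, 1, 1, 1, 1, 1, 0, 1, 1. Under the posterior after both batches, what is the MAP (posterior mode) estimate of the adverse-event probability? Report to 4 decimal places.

The Beta prior is conjugate to a Binomial/Bernoulli likelihood; the update adds successes to α and failures to β.
After batch 1: Beta(0.5+19, 11.5+8) = Beta(19.5, 19.5).
After batch 2: Beta(19.5+21, 19.5+3) = Beta(40.5, 22.5).
Mode of Beta(a,b) for a,b>1 is (a−1)/(a+b−2) = 39.5/61.0 = 0.6475.

0.6475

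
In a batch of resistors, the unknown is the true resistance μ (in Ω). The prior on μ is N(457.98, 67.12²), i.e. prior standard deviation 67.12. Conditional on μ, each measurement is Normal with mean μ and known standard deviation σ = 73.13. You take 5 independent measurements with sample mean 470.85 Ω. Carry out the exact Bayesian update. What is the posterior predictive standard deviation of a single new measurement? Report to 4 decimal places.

For Normal data with known variance σ², a Normal(μ₀, σ₀²) prior on μ is conjugate. Posterior precision = 1/σ₀² + n/σ²; posterior mean is the precision-weighted average of μ₀ and x̄.
σ₀² = 67.12² = 4505.0944, σ² = 73.13² = 5347.9969; σ² + n·σ₀² = 5347.9969 + 5·4505.0944 = 27873.4689.
Posterior precision = 1/σ₀² + n/σ² = 1/4505.0944 + 5/5347.9969 = (σ² + n·σ₀²)/(σ₀²σ²) = 27873.4689/(4505.0944·5347.9969); posterior variance σₙ² = σ₀²σ²/(σ² + n·σ₀²) = 4505.0944·5347.9969/27873.4689 = 864.378631.
Predictive variance for one new observation = σₙ² + σ² = 4505.0944·5347.9969/27873.4689 + 5347.9969 = σ²·(σ₀² + 27873.4689)/27873.4689 = 5347.9969·32378.5633/27873.4689 = 6212.375531; SD = √(5347.9969·32378.5633/27873.4689) = 78.8186.

78.8186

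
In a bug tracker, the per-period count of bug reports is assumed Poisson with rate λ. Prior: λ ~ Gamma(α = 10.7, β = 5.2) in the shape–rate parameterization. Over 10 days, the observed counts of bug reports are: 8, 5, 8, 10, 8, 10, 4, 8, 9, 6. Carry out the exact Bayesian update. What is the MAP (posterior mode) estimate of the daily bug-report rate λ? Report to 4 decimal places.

With a Gamma(shape α, rate β) prior, the Poisson likelihood is conjugate: the posterior is Gamma(α + ΣXᵢ, β + n).
Sum of counts S = 76 over n = 10 days.
Posterior: Gamma(α+S, β+n) = Gamma(10.7+76, 5.2+10) = Gamma(86.7, 15.2).
Mode of Gamma(α,β) for α≥1 is (α−1)/β = 85.7/15.2 = 5.6382.

5.6382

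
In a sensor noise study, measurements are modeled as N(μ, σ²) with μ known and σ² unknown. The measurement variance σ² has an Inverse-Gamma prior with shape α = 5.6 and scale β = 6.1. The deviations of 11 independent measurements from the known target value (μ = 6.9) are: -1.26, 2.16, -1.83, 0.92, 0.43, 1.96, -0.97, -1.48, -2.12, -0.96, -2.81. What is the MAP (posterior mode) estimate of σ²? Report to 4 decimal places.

1.7818

With known mean μ and an Inverse-Gamma(α, β) prior on σ², the Normal likelihood is conjugate: posterior is Inv-Gamma(α + n/2, β + Σ(xᵢ−μ)²/2).
Σ(xᵢ−μ)² = (-1.26)² + (2.16)² + (-1.83)² + (0.92)² + (0.43)² + (1.96)² + (-0.97)² + (-1.48)² + (-2.12)² + (-0.96)² + (-2.81)² = 30.9184.
Posterior: Inv-Gamma(5.6 + 11/2, 6.1 + 30.9184/2) = Inv-Gamma(11.10, 21.55920).
Mode = β/(α+1) = 21.55920/12.10 = 1.7818.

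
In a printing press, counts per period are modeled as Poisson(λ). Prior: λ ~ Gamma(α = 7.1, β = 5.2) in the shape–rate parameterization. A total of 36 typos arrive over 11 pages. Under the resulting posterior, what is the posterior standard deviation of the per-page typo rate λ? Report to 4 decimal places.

With a Gamma(shape α, rate β) prior, the Poisson likelihood is conjugate: the posterior is Gamma(α + ΣXᵢ, β + n).
Posterior: Gamma(α+S, β+n) = Gamma(7.1+36, 5.2+11) = Gamma(43.1, 16.2).
SD = √α/β = √43.1/16.2 = 0.4053.

0.4053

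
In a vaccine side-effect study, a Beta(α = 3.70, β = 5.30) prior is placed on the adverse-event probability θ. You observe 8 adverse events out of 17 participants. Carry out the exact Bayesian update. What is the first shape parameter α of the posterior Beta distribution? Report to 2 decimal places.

11.70

The Beta prior is conjugate to a Binomial/Bernoulli likelihood; the update adds successes to α and failures to β.
Posterior: Beta(α+k, β+n−k) = Beta(3.70+8, 5.30+9) = Beta(11.70, 14.30).
Posterior α = 11.70.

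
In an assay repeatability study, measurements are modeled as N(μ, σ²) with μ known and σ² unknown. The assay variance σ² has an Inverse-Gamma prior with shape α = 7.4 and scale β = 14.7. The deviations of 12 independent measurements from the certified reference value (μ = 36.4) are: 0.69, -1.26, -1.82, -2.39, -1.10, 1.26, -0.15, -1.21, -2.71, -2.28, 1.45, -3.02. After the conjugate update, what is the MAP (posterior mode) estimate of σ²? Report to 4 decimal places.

2.3798

With known mean μ and an Inverse-Gamma(α, β) prior on σ², the Normal likelihood is conjugate: posterior is Inv-Gamma(α + n/2, β + Σ(xᵢ−μ)²/2).
Σ(xᵢ−μ)² = (0.69)² + (-1.26)² + (-1.82)² + (-2.39)² + (-1.10)² + (1.26)² + (-0.15)² + (-1.21)² + (-2.71)² + (-2.28)² + (1.45)² + (-3.02)² = 39.1378.
Posterior: Inv-Gamma(7.4 + 12/2, 14.7 + 39.1378/2) = Inv-Gamma(13.40, 34.26890).
Mode = β/(α+1) = 34.26890/14.40 = 2.3798.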